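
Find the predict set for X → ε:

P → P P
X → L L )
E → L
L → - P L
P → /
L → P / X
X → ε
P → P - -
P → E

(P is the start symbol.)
PREDICT(X → ε) = (FIRST(RHS) \ {ε}) ∪ (FOLLOW(X) if ε ∈ FIRST(RHS), i.e. RHS ⇒* ε)
The right-hand side is ε (FIRST(ε) = { ε }), so the predict set is FOLLOW(X) = { $, ')', '-', '/' }
PREDICT(X → ε) = { $, ')', '-', '/' }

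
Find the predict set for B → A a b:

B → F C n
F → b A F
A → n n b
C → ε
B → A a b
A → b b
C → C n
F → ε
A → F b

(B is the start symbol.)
PREDICT(B → A a b) = (FIRST(RHS) \ {ε}) ∪ (FOLLOW(B) if ε ∈ FIRST(RHS), i.e. RHS ⇒* ε)
FIRST(A) = { 'b', 'n' }
FIRST(A a b) = { 'b', 'n' }
ε ∉ FIRST(A a b), so FOLLOW(B) is not added.
PREDICT(B → A a b) = { 'b', 'n' }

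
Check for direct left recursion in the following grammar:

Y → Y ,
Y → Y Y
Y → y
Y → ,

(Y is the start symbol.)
Direct left recursion occurs when N → N α for some non-terminal N (the right-hand side begins with the left-hand side itself).

Y → Y ,: LEFT RECURSIVE (starts with Y)
Y → Y Y: LEFT RECURSIVE (starts with Y)
Y → y: starts with y
Y → ,: starts with ','

The grammar has direct left recursion on: Y.

Answer: Yes, Y is left-recursive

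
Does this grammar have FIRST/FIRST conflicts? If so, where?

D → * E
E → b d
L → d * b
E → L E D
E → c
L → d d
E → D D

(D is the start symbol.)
A FIRST/FIRST conflict occurs when two productions N → α and N → β for the same non-terminal have FIRST(α) ∩ FIRST(β) ≠ ∅ (with ε ∈ FIRST of a nullable right-hand side, so two nullable alternatives also conflict).

FIRST sets of the non-terminals at (or reachable through a nullable prefix from) the front of some alternative:
  FIRST(L) = { 'd' }
  FIRST(D) = { '*' }

Productions for E:
  E → b d: FIRST = { 'b' }
  E → L E D: FIRST = { 'd' }
  E → c: FIRST = { 'c' }
  E → D D: FIRST = { '*' }
Productions for L:
  L → d * b: FIRST = { 'd' }
  L → d d: FIRST = { 'd' }
D has only one production, so no FIRST/FIRST conflict is possible there.

Conflict for L: L → d * b and L → d d
  Overlap: { 'd' }

Answer: Yes. L → d '*' b / L → d d on { 'd' }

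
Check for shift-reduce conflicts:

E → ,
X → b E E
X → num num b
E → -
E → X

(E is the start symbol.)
No shift-reduce conflicts

A shift-reduce conflict occurs when an LR(0) state has both:
  - a complete (reduce) item [A → α .] (dot at the end), and
  - a shift item [B → β . c γ] (dot before a terminal).

Augment with E' → E and build the canonical LR(0) collection (I0 = CLOSURE({[E' → . E]}), then GOTO on every symbol after a dot until no new states appear). It has 11 states:
  I0: { [E → . ,], [E → . -], [E → . X], [E' → . E], [X → . b E E], [X → . num num b] }  — shift
  I1: { [E → , .] }  — reduce
  I2: { [E → - .] }  — reduce
  I3: { [E' → E .] }  — accept
  I4: { [E → X .] }  — reduce
  I5: { [E → . ,], [E → . -], [E → . X], [X → . b E E], [X → . num num b], [X → b . E E] }  — shift
  I6: { [X → num . num b] }  — shift
  I7: { [X → num num . b] }  — shift
  I8: { [X → num num b .] }  — reduce
  I9: { [E → . ,], [E → . -], [E → . X], [X → . b E E], [X → . num num b], [X → b E . E] }  — shift
  I10: { [X → b E E .] }  — reduce

No state contains both a complete item and a shift item.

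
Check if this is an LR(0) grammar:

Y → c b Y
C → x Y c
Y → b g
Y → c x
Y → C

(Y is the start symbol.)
Yes, the grammar is LR(0)

Augment with Y' → Y and build the canonical LR(0) collection (I0 = CLOSURE({[Y' → . Y]}), then GOTO on every symbol after a dot until no new states appear). It has 12 states:
  I0: { [C → . x Y c], [Y → . C], [Y → . b g], [Y → . c b Y], [Y → . c x], [Y' → . Y] }  — shift
  I1: { [Y → C .] }  — reduce
  I2: { [Y' → Y .] }  — accept
  I3: { [Y → b . g] }  — shift
  I4: { [Y → c . b Y], [Y → c . x] }  — shift
  I5: { [C → . x Y c], [C → x . Y c], [Y → . C], [Y → . b g], [Y → . c b Y], [Y → . c x] }  — shift
  I6: { [C → x Y . c] }  — shift
  I7: { [C → x Y c .] }  — reduce
  I8: { [C → . x Y c], [Y → . C], [Y → . b g], [Y → . c b Y], [Y → . c x], [Y → c b . Y] }  — shift
  I9: { [Y → c x .] }  — reduce
  I10: { [Y → c b Y .] }  — reduce
  I11: { [Y → b g .] }  — reduce

Every state is either a pure shift/goto state or contains exactly one complete item and nothing to shift — no conflicts. The grammar is LR(0).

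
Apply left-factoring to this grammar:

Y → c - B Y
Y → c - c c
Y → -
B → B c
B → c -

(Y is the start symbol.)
Left-factoring transforms A → αβ₁ | αβ₂ into A → αA' and A' → β₁ | β₂
(α is the longest common prefix among the alternatives). Repeat until
no nonterminal has two alternatives with a common prefix.

Round 1: Y has alternatives sharing prefix 'c -'. Introduce Y': Y → c - Y'
  Add: Y' → B Y
  Add: Y' → c c

No remaining common prefixes — done.

Resulting grammar:
Y → c - Y'
Y' → B Y
Y' → c c
Y → -
B → B c
B → c -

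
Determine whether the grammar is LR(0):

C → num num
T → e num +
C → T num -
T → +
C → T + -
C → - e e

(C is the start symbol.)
Augment with C' → C and build the canonical LR(0) collection (I0 = CLOSURE({[C' → . C]}), then GOTO on every symbol after a dot until no new states appear). It has 16 states:
  I0: { [C → . - e e], [C → . T + -], [C → . T num -], [C → . num num], [C' → . C], [T → . +], [T → . e num +] }  — shift
  I1: { [T → + .] }  — reduce
  I2: { [C → - . e e] }  — shift
  I3: { [C' → C .] }  — accept
  I4: { [C → T . + -], [C → T . num -] }  — shift
  I5: { [T → e . num +] }  — shift
  I6: { [C → num . num] }  — shift
  I7: { [C → num num .] }  — reduce
  I8: { [T → e num . +] }  — shift
  I9: { [T → e num + .] }  — reduce
  I10: { [C → T + . -] }  — shift
  I11: { [C → T num . -] }  — shift
  I12: { [C → T num - .] }  — reduce
  I13: { [C → T + - .] }  — reduce
  I14: { [C → - e . e] }  — shift
  I15: { [C → - e e .] }  — reduce

Every state is either a pure shift/goto state or contains exactly one complete item and nothing to shift — no conflicts. The grammar is LR(0).

Answer: Yes, the grammar is LR(0)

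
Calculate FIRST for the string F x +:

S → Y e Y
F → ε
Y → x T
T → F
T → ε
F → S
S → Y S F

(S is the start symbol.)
{ 'x' }

FIRST sets of the non-terminals involved (from the grammar, by fixed-point iteration):
  FIRST(F) = { 'x', ε }

To compute FIRST(F x +), process the symbols left to right:
Symbol F is a non-terminal. Add FIRST(F) \ {ε} = { 'x' }
F is nullable (ε ∈ FIRST(F)), continue to the next symbol.
Symbol x is a terminal. Add 'x' and stop.
FIRST(F x +) = { 'x' }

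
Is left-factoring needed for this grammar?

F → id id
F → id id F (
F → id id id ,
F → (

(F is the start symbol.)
Left-factoring is needed when two productions for the same non-terminal
share a common prefix on the right-hand side.

Productions for F:
  F → id id
  F → id id F (
  F → id id id ,
  F → (

Found common prefix 'id id' in productions for F

Answer: Yes, F has productions with common prefix 'id id'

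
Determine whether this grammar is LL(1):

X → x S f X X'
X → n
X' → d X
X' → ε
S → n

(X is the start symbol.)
A grammar is LL(1) if for each non-terminal N with multiple productions, the predict sets of those productions are pairwise disjoint, where PREDICT(N → α) = (FIRST(α) \ {ε}) ∪ (FOLLOW(N) if α ⇒* ε).

Relevant sets:
  FOLLOW(X') = { $, 'd' }

For X:
  PREDICT(X → x S f X X') = { 'x' }
  PREDICT(X → n) = { 'n' }
For X':
  PREDICT(X' → d X) = { 'd' }
  PREDICT(X' → ε) = { $, 'd' }
S has a single production, so nothing to check there.

Conflict found: Predict set conflict for X': { 'd' }
The grammar is NOT LL(1).

Answer: No. Predict set conflict for X': { 'd' }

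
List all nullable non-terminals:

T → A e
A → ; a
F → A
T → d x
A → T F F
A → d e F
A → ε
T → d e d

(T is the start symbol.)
{ 'A', 'F' }

ε-productions: A → ε
So A is immediately nullable.
F → A: every symbol on the right is nullable, so F is nullable too.
No further non-terminal can be added: every production for the remaining non-terminals contains a terminal or a non-nullable non-terminal.
Nullable = { 'A', 'F' }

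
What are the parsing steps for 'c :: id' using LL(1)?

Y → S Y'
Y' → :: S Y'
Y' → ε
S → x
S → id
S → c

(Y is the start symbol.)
LL(1) parsing maintains a stack (initially the start symbol over $) and the input. At each step: if the stack top is a terminal, match it against the current input token; if it is a non-terminal N, replace it with the RHS of M[N, lookahead] (the unique production whose predict set contains the lookahead).

Stack is shown with the top on the left.

Stack      Input      Action
----------------------------
Y $        c :: id $  output Y → S Y'
S Y' $     c :: id $  output S → c
c Y' $     c :: id $  match 'c'
Y' $       :: id $    output Y' → :: S Y'
:: S Y' $  :: id $    match '::'
S Y' $     id $       output S → id
id Y' $    id $       match 'id'
Y' $       $          output Y' → ε
$          $          accept

The string is accepted.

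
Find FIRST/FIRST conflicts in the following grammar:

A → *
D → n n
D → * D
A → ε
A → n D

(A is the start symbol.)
Productions for A:
  A → *: FIRST = { '*' }
  A → ε: FIRST = { ε }
  A → n D: FIRST = { 'n' }
Productions for D:
  D → n n: FIRST = { 'n' }
  D → * D: FIRST = { '*' }

All alternatives of each non-terminal have pairwise disjoint FIRST sets.

Answer: No FIRST/FIRST conflicts.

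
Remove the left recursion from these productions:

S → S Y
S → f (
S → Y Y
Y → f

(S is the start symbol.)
S is directly left-recursive. The standard transformation for
  A → A α₁ | ... | A α_m | β₁ | ... | β_n
is
  A  → β₁ A' | ... | β_n A'
  A' → α₁ A' | ... | α_m A' | ε

S → f ( becomes S → f ( S'
S → Y Y becomes S → Y Y S'
S → S Y becomes S' → Y S'
Add S' → ε

Productions for other non-terminals are unchanged:
  Y → f

Resulting grammar:
S → f ( S'
S → Y Y S'
S' → Y S'
S' → ε
Y → f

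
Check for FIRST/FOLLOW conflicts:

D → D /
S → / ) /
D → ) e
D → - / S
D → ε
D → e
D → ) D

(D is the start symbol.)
Yes. D → D '/' with FOLLOW(D) on { '/' }

Nullable non-terminals: D.
FIRST sets used below: FIRST(D) = { ')', '-', '/', 'e', ε }

D: nullable alternative(s) D → ε; FOLLOW(D) = { $, '/' }
  D → D /: FIRST \ {ε} = { ')', '-', '/', 'e' } — overlaps FOLLOW(D) on { '/' }: CONFLICT
  D → ) e: FIRST \ {ε} = { ')' } — disjoint from FOLLOW(D)
  D → - / S: FIRST \ {ε} = { '-' } — disjoint from FOLLOW(D)
  D → ε: FIRST \ {ε} = { } — this is the only nullable alternative, skip
  D → e: FIRST \ {ε} = { 'e' } — disjoint from FOLLOW(D)
  D → ) D: FIRST \ {ε} = { ')' } — disjoint from FOLLOW(D)

S has no nullable alternative, so no FIRST/FOLLOW check is needed there.

So the grammar has 1 FIRST/FOLLOW conflict (marked CONFLICT above).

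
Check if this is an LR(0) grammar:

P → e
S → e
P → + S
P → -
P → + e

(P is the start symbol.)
Augment with P' → P and build the canonical LR(0) collection (I0 = CLOSURE({[P' → . P]}), then GOTO on every symbol after a dot until no new states appear). It has 7 states:
  I0: { [P → . + S], [P → . + e], [P → . -], [P → . e], [P' → . P] }  — shift
  I1: { [P → + . S], [P → + . e], [S → . e] }  — shift
  I2: { [P → - .] }  — reduce
  I3: { [P' → P .] }  — accept
  I4: { [P → e .] }  — reduce
  I5: { [P → + S .] }  — reduce
  I6: { [P → + e .], [S → e .] }  — 2 reduces

Conflict in state I6:
  Reduce-reduce conflict: [P → + e .] and [S → e .]
So the grammar is NOT LR(0).

Answer: No. Reduce-reduce conflict: [P → + e .] and [S → e .]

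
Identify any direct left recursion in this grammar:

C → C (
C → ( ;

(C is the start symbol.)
Direct left recursion occurs when N → N α for some non-terminal N (the right-hand side begins with the left-hand side itself).

C → C (: LEFT RECURSIVE (starts with C)
C → ( ;: starts with '('

The grammar has direct left recursion on: C.

Answer: Yes, C is left-recursive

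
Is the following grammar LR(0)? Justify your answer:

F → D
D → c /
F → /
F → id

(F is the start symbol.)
Augment with F' → F and build the canonical LR(0) collection (I0 = CLOSURE({[F' → . F]}), then GOTO on every symbol after a dot until no new states appear). It has 7 states:
  I0: { [D → . c /], [F → . /], [F → . D], [F → . id], [F' → . F] }  — shift
  I1: { [F → / .] }  — reduce
  I2: { [F → D .] }  — reduce
  I3: { [F' → F .] }  — accept
  I4: { [D → c . /] }  — shift
  I5: { [F → id .] }  — reduce
  I6: { [D → c / .] }  — reduce

Every state is either a pure shift/goto state or contains exactly one complete item and nothing to shift — no conflicts. The grammar is LR(0).

Answer: Yes, the grammar is LR(0)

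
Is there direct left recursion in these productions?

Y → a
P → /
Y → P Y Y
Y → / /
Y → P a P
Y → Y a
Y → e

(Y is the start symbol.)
Direct left recursion occurs when N → N α for some non-terminal N (the right-hand side begins with the left-hand side itself).

Y → a: starts with a
P → /: starts with '/'
Y → P Y Y: starts with P
Y → / /: starts with '/'
Y → P a P: starts with P
Y → Y a: LEFT RECURSIVE (starts with Y)
Y → e: starts with e

The grammar has direct left recursion on: Y.

Answer: Yes, Y is left-recursive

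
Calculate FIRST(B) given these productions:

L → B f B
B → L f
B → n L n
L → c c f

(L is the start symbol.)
{ 'c', 'n' }

To compute FIRST(B), examine every production with B on the left-hand side, reading each right-hand side left to right until a non-nullable symbol is reached.

FIRST sets of the other non-terminals involved (by the same procedure, iterated to a fixed point):
  FIRST(L) = { 'c', 'n' }

From B → L f:
  - L is a non-terminal: add FIRST(L) \ {ε} = { 'c', 'n' }
    L is not nullable, so stop
From B → n L n:
  - n is a terminal: add 'n' and stop

Collecting: FIRST(B) = { 'c', 'n' }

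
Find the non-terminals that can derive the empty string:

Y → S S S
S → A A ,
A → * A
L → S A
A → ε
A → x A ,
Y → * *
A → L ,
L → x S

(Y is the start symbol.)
{ 'A' }

ε-productions: A → ε
So A is immediately nullable.
No further non-terminal can be added: every production for the remaining non-terminals contains a terminal or a non-nullable non-terminal.
Nullable = { 'A' }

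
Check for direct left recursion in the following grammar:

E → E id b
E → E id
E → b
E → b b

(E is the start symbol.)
Direct left recursion occurs when N → N α for some non-terminal N (the right-hand side begins with the left-hand side itself).

E → E id b: LEFT RECURSIVE (starts with E)
E → E id: LEFT RECURSIVE (starts with E)
E → b: starts with b
E → b b: starts with b

The grammar has direct left recursion on: E.

Answer: Yes, E is left-recursive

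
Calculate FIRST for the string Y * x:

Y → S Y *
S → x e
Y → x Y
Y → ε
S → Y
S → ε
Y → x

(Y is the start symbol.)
FIRST sets of the non-terminals involved (from the grammar, by fixed-point iteration):
  FIRST(Y) = { '*', 'x', ε }

To compute FIRST(Y * x), process the symbols left to right:
Symbol Y is a non-terminal. Add FIRST(Y) \ {ε} = { '*', 'x' }
Y is nullable (ε ∈ FIRST(Y)), continue to the next symbol.
Symbol * is a terminal. Add '*' and stop.
FIRST(Y * x) = { '*', 'x' }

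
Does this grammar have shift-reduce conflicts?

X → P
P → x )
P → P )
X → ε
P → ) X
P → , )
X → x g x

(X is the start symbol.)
Augment with X' → X and build the canonical LR(0) collection (I0 = CLOSURE({[X' → . X]}), then GOTO on every symbol after a dot until no new states appear). It has 12 states:
  I0: { [P → . ) X], [P → . , )], [P → . P )], [P → . x )], [X → . P], [X → . x g x], [X → .], [X' → . X] }  — shift, reduce
  I1: { [P → ) . X], [P → . ) X], [P → . , )], [P → . P )], [P → . x )], [X → . P], [X → . x g x], [X → .] }  — shift, reduce
  I2: { [P → , . )] }  — shift
  I3: { [P → P . )], [X → P .] }  — shift, reduce
  I4: { [X' → X .] }  — accept
  I5: { [P → x . )], [X → x . g x] }  — shift
  I6: { [P → x ) .] }  — reduce
  I7: { [X → x g . x] }  — shift
  I8: { [X → x g x .] }  — reduce
  I9: { [P → P ) .] }  — reduce
  I10: { [P → , ) .] }  — reduce
  I11: { [P → ) X .] }  — reduce

I0 contains reduce item [X → .] and shift items [P → . ) X], [P → . , )], [P → . x )], [X → . x g x] — shift-reduce conflict.
I1 contains reduce item [X → .] and shift items [P → . ) X], [P → . , )], [P → . x )], [X → . x g x] — shift-reduce conflict.
I3 contains reduce item [X → P .] and shift item [P → P . )] — shift-reduce conflict.

Answer: Yes — I0: [X → .] vs [P → . ) X]; I1: [X → .] vs [P → . ) X]; I3: [X → P .] vs [P → P . )]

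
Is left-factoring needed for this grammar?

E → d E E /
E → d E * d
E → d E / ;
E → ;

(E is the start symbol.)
Yes, E has productions with common prefix 'd E'

Left-factoring is needed when two productions for the same non-terminal
share a common prefix on the right-hand side.

Productions for E:
  E → d E E /
  E → d E * d
  E → d E / ;
  E → ;

Found common prefix 'd E' in productions for E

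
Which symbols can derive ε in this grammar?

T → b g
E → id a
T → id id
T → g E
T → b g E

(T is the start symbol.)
A non-terminal is nullable if it can derive ε (the empty string): either it has an ε-production, or it has a production whose right-hand side consists entirely of nullable non-terminals.

There are no ε-productions, so no non-terminal can derive ε.
No non-terminals are nullable.

Answer: None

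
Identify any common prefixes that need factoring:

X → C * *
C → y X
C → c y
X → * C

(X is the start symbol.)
No, left-factoring is not needed

Left-factoring is needed when two productions for the same non-terminal
share a common prefix on the right-hand side.

Productions for X:
  X → C * *
  X → * C
Productions for C:
  C → y X
  C → c y

No common prefixes found.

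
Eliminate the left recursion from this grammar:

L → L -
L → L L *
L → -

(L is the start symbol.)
L → - L'
L' → - L'
L' → L * L'
L' → ε

L is directly left-recursive. The standard transformation for
  A → A α₁ | ... | A α_m | β₁ | ... | β_n
is
  A  → β₁ A' | ... | β_n A'
  A' → α₁ A' | ... | α_m A' | ε

L → - becomes L → - L'
L → L - becomes L' → - L'
L → L L * becomes L' → L * L'
Add L' → ε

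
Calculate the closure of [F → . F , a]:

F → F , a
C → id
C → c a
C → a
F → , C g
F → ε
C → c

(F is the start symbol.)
Start with: [F → . F , a]
  [F → . F , a] has the dot before F: add [F → . , C g], [F → .]
No further items can be added.

CLOSURE = { [F → . , C g], [F → . F , a], [F → .] }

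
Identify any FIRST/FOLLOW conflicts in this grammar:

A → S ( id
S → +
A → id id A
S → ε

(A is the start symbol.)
No FIRST/FOLLOW conflicts.

Nullable non-terminals: S.

S: nullable alternative(s) S → ε; FOLLOW(S) = { '(' }
  S → +: FIRST \ {ε} = { '+' } — disjoint from FOLLOW(S)
  S → ε: FIRST \ {ε} = { } — this is the only nullable alternative, skip

A has no nullable alternative, so no FIRST/FOLLOW check is needed there.

No FIRST/FOLLOW conflicts found.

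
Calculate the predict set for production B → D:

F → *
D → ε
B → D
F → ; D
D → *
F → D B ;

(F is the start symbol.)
{ '*', ';' }

PREDICT(B → D) = (FIRST(RHS) \ {ε}) ∪ (FOLLOW(B) if ε ∈ FIRST(RHS), i.e. RHS ⇒* ε)
FIRST(D) = { '*', ε }
FIRST(D) = { '*', ε }
ε ∈ FIRST(D) (the right-hand side is nullable), so add FOLLOW(B) = { ';' }
PREDICT(B → D) = { '*', ';' }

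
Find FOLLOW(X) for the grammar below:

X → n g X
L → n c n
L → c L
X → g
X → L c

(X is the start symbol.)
{ $ }

X is the start symbol, so $ ∈ FOLLOW(X).
In X → n g X: X is at the end; this adds FOLLOW(X) to itself — nothing new

Taking the union: FOLLOW(X) = { $ }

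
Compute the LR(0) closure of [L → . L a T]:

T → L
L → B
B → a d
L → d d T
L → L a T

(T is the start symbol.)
{ [B → . a d], [L → . B], [L → . L a T], [L → . d d T] }

Start with: [L → . L a T]
  [L → . L a T] has the dot before L: add [L → . B], [L → . d d T]
  [L → . B] has the dot before B: add [B → . a d]
No further items can be added.

CLOSURE = { [B → . a d], [L → . B], [L → . L a T], [L → . d d T] }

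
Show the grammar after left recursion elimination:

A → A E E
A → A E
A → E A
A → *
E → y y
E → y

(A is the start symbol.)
A is directly left-recursive. The standard transformation for
  A → A α₁ | ... | A α_m | β₁ | ... | β_n
is
  A  → β₁ A' | ... | β_n A'
  A' → α₁ A' | ... | α_m A' | ε

A → E A becomes A → E A A'
A → * becomes A → * A'
A → A E E becomes A' → E E A'
A → A E becomes A' → E A'
Add A' → ε

Productions for other non-terminals are unchanged:
  E → y y
  E → y

Resulting grammar:
A → E A A'
A → * A'
A' → E E A'
A' → E A'
A' → ε
E → y y
E → y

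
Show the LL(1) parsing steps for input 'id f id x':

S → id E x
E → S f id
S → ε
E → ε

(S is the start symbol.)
Stack is shown with the top on the left.

Stack       Input        Action
-------------------------------
S $         id f id x $  output S → id E x
id E x $    id f id x $  match 'id'
E x $       f id x $     output E → S f id
S f id x $  f id x $     output S → ε
f id x $    f id x $     match 'f'
id x $      id x $       match 'id'
x $         x $          match 'x'
$           $            accept

The string is accepted.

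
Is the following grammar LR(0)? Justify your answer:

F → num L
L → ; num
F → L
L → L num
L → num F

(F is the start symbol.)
Augment with F' → F and build the canonical LR(0) collection (I0 = CLOSURE({[F' → . F]}), then GOTO on every symbol after a dot until no new states appear). It has 9 states:
  I0: { [F → . L], [F → . num L], [F' → . F], [L → . ; num], [L → . L num], [L → . num F] }  — shift
  I1: { [L → ; . num] }  — shift
  I2: { [F' → F .] }  — accept
  I3: { [F → L .], [L → L . num] }  — shift, reduce
  I4: { [F → . L], [F → . num L], [F → num . L], [L → . ; num], [L → . L num], [L → . num F], [L → num . F] }  — shift
  I5: { [L → num F .] }  — reduce
  I6: { [F → L .], [F → num L .], [L → L . num] }  — shift, 2 reduces
  I7: { [L → L num .] }  — reduce
  I8: { [L → ; num .] }  — reduce

Conflict in state I3:
  Shift-reduce conflict between [F → L .] and [L → L . num]
So the grammar is NOT LR(0).

Answer: No. Shift-reduce conflict between [F → L .] and [L → L . num]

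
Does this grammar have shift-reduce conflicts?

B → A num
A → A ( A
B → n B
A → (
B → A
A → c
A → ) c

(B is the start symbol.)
Yes — I3: [B → A .] vs [A → A . ( A]; I10: [A → A ( A .] vs [A → A . ( A]

A shift-reduce conflict occurs when an LR(0) state has both:
  - a complete (reduce) item [A → α .] (dot at the end), and
  - a shift item [B → β . c γ] (dot before a terminal).

Augment with B' → B and build the canonical LR(0) collection (I0 = CLOSURE({[B' → . B]}), then GOTO on every symbol after a dot until no new states appear). It has 12 states:
  I0: { [A → . (], [A → . ) c], [A → . A ( A], [A → . c], [B → . A num], [B → . A], [B → . n B], [B' → . B] }  — shift
  I1: { [A → ( .] }  — reduce
  I2: { [A → ) . c] }  — shift
  I3: { [A → A . ( A], [B → A . num], [B → A .] }  — shift, reduce
  I4: { [B' → B .] }  — accept
  I5: { [A → c .] }  — reduce
  I6: { [A → . (], [A → . ) c], [A → . A ( A], [A → . c], [B → . A num], [B → . A], [B → . n B], [B → n . B] }  — shift
  I7: { [B → n B .] }  — reduce
  I8: { [A → . (], [A → . ) c], [A → . A ( A], [A → . c], [A → A ( . A] }  — shift
  I9: { [B → A num .] }  — reduce
  I10: { [A → A ( A .], [A → A . ( A] }  — shift, reduce
  I11: { [A → ) c .] }  — reduce

I3 contains reduce item [B → A .] and shift items [A → A . ( A], [B → A . num] — shift-reduce conflict.
I10 contains reduce item [A → A ( A .] and shift item [A → A . ( A] — shift-reduce conflict.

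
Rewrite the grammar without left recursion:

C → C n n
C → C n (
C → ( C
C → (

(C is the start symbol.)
C → ( C C'
C → ( C'
C' → n n C'
C' → n ( C'
C' → ε

C is directly left-recursive. The standard transformation for
  A → A α₁ | ... | A α_m | β₁ | ... | β_n
is
  A  → β₁ A' | ... | β_n A'
  A' → α₁ A' | ... | α_m A' | ε

C → ( C becomes C → ( C C'
C → ( becomes C → ( C'
C → C n n becomes C' → n n C'
C → C n ( becomes C' → n ( C'
Add C' → ε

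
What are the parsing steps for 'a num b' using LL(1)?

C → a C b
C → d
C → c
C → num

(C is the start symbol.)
LL(1) parsing maintains a stack (initially the start symbol over $) and the input. At each step: if the stack top is a terminal, match it against the current input token; if it is a non-terminal N, replace it with the RHS of M[N, lookahead] (the unique production whose predict set contains the lookahead).

Stack is shown with the top on the left.

Stack    Input      Action
--------------------------
C $      a num b $  output C → a C b
a C b $  a num b $  match 'a'
C b $    num b $    output C → num
num b $  num b $    match 'num'
b $      b $        match 'b'
$        $          accept

The string is accepted.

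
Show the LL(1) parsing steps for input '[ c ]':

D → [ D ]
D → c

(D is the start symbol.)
Stack is shown with the top on the left.

Stack    Input    Action
------------------------
D $      [ c ] $  output D → [ D ]
[ D ] $  [ c ] $  match '['
D ] $    c ] $    output D → c
c ] $    c ] $    match 'c'
] $      ] $      match ']'
$        $        accept

The string is accepted.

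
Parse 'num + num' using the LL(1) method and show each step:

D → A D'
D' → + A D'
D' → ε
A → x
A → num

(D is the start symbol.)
Stack is shown with the top on the left.

Stack     Input        Action
-----------------------------
D $       num + num $  output D → A D'
A D' $    num + num $  output A → num
num D' $  num + num $  match 'num'
D' $      + num $      output D' → + A D'
+ A D' $  + num $      match '+'
A D' $    num $        output A → num
num D' $  num $        match 'num'
D' $      $            output D' → ε
$         $            accept

The string is accepted.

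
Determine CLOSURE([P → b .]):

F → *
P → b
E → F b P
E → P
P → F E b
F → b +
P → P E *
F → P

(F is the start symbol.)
{ [P → b .] }

To compute CLOSURE, for each item [A → α.Bβ] where B is a non-terminal, add [B → .γ] for all productions B → γ; repeat for the newly added items until nothing changes.

Start with: [P → b .]
The dot is at the end, so nothing is added.

CLOSURE = { [P → b .] }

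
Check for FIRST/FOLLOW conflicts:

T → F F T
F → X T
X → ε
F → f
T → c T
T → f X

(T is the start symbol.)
No FIRST/FOLLOW conflicts.

Nullable non-terminals: X.
X has a nullable alternative but only one production, so nothing to check.

F, T have no nullable alternative, so no FIRST/FOLLOW check is needed there.

No FIRST/FOLLOW conflicts found.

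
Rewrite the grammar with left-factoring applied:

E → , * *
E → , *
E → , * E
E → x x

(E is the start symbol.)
Left-factoring transforms A → αβ₁ | αβ₂ into A → αA' and A' → β₁ | β₂
(α is the longest common prefix among the alternatives). Repeat until
no nonterminal has two alternatives with a common prefix.

Round 1: E has alternatives sharing prefix ', *'. Introduce E': E → , * E'
  Add: E' → *
  Add: E' → ε
  Add: E' → E

No remaining common prefixes — done.

Resulting grammar:
E → , * E'
E' → *
E' → ε
E' → E
E → x x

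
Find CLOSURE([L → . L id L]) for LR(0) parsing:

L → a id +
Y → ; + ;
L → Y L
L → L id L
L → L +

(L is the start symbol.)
{ [L → . L +], [L → . L id L], [L → . Y L], [L → . a id +], [Y → . ; + ;] }

To compute CLOSURE, for each item [A → α.Bβ] where B is a non-terminal, add [B → .γ] for all productions B → γ; repeat for the newly added items until nothing changes.

Start with: [L → . L id L]
  [L → . L id L] has the dot before L: add [L → . a id +], [L → . Y L], [L → . L +]
  [L → . Y L] has the dot before Y: add [Y → . ; + ;]
No further items can be added.

CLOSURE = { [L → . L +], [L → . L id L], [L → . Y L], [L → . a id +], [Y → . ; + ;] }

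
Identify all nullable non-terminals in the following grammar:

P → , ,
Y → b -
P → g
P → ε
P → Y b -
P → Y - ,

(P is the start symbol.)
{ 'P' }

ε-productions: P → ε
So P is immediately nullable.
No further non-terminal can be added: every production for the remaining non-terminals contains a terminal or a non-nullable non-terminal.
Nullable = { 'P' }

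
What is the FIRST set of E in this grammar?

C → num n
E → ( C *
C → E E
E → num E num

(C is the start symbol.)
To compute FIRST(E), examine every production with E on the left-hand side, reading each right-hand side left to right until a non-nullable symbol is reached.

From E → ( C *:
  - '(' is a terminal: add '(' and stop
From E → num E num:
  - num is a terminal: add 'num' and stop

Collecting: FIRST(E) = { '(', 'num' }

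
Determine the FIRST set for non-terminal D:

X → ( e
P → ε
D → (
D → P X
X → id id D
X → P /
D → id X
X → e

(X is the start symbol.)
{ '(', '/', 'e', 'id' }

FIRST sets of the other non-terminals involved (by the same procedure, iterated to a fixed point):
  FIRST(P) = { ε }
  FIRST(X) = { '(', '/', 'e', 'id' }

From D → (:
  - '(' is a terminal: add '(' and stop
From D → P X:
  - P is a non-terminal: add FIRST(P) \ {ε} = { }
    P is nullable, so continue to the next symbol
  - X is a non-terminal: add FIRST(X) \ {ε} = { '(', '/', 'e', 'id' }
    X is not nullable, so stop
From D → id X:
  - id is a terminal: add 'id' and stop

Collecting: FIRST(D) = { '(', '/', 'e', 'id' }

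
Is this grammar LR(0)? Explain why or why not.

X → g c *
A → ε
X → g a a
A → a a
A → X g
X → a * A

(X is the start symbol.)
No. Shift-reduce conflict between [A → .] and [A → . a a]

Augment with X' → X and build the canonical LR(0) collection (I0 = CLOSURE({[X' → . X]}), then GOTO on every symbol after a dot until no new states appear). It has 14 states:
  I0: { [X → . a * A], [X → . g a a], [X → . g c *], [X' → . X] }  — shift
  I1: { [X' → X .] }  — accept
  I2: { [X → a . * A] }  — shift
  I3: { [X → g . a a], [X → g . c *] }  — shift
  I4: { [X → g a . a] }  — shift
  I5: { [X → g c . *] }  — shift
  I6: { [X → g c * .] }  — reduce
  I7: { [X → g a a .] }  — reduce
  I8: { [A → . X g], [A → . a a], [A → .], [X → . a * A], [X → . g a a], [X → . g c *], [X → a * . A] }  — shift, reduce
  I9: { [X → a * A .] }  — reduce
  I10: { [A → X . g] }  — shift
  I11: { [A → a . a], [X → a . * A] }  — shift
  I12: { [A → a a .] }  — reduce
  I13: { [A → X g .] }  — reduce

Conflict in state I8:
  Shift-reduce conflict between [A → .] and [A → . a a]
So the grammar is NOT LR(0).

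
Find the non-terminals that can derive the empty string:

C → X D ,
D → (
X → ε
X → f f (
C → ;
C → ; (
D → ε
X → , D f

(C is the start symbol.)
{ 'D', 'X' }

ε-productions: X → ε, D → ε
So X, D are immediately nullable.
No further non-terminal can be added: every production for the remaining non-terminals contains a terminal or a non-nullable non-terminal.
Nullable = { 'D', 'X' }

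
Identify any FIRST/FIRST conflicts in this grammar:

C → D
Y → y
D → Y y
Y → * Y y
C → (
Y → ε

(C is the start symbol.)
No FIRST/FIRST conflicts.

A FIRST/FIRST conflict occurs when two productions N → α and N → β for the same non-terminal have FIRST(α) ∩ FIRST(β) ≠ ∅ (with ε ∈ FIRST of a nullable right-hand side, so two nullable alternatives also conflict).

FIRST sets of the non-terminals at (or reachable through a nullable prefix from) the front of some alternative:
  FIRST(D) = { '*', 'y' }

Productions for C:
  C → D: FIRST = { '*', 'y' }
  C → (: FIRST = { '(' }
Productions for Y:
  Y → y: FIRST = { 'y' }
  Y → * Y y: FIRST = { '*' }
  Y → ε: FIRST = { ε }
D has only one production, so no FIRST/FIRST conflict is possible there.

All alternatives of each non-terminal have pairwise disjoint FIRST sets.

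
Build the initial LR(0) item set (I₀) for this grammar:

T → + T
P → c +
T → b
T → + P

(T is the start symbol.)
First, augment the grammar with T' → T
I₀ = CLOSURE({ [T' → . T] }):
  [T' → . T] has the dot before T: add [T → . + T], [T → . b], [T → . + P]
No further items can be added.

I₀ = { [T → . + P], [T → . + T], [T → . b], [T' → . T] }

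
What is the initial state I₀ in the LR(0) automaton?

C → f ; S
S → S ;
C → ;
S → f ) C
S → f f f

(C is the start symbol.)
First, augment the grammar with C' → C
I₀ = CLOSURE({ [C' → . C] }):
  [C' → . C] has the dot before C: add [C → . f ; S], [C → . ;]
No further items can be added.

I₀ = { [C → . ;], [C → . f ; S], [C' → . C] }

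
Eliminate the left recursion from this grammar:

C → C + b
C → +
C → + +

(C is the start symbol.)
C → + C'
C → + + C'
C' → + b C'
C' → ε

C is directly left-recursive. The standard transformation for
  A → A α₁ | ... | A α_m | β₁ | ... | β_n
is
  A  → β₁ A' | ... | β_n A'
  A' → α₁ A' | ... | α_m A' | ε

C → + becomes C → + C'
C → + + becomes C → + + C'
C → C + b becomes C' → + b C'
Add C' → ε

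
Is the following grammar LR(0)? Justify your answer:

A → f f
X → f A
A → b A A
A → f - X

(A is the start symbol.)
A grammar is LR(0) if no state in the canonical LR(0) collection has:
  - both a shift item (dot before a terminal) and a complete item (shift-reduce conflict), or
  - two or more complete items (reduce-reduce conflict; the accept item [A' → A .] counts as a complete item here).

Augment with A' → A and build the canonical LR(0) collection (I0 = CLOSURE({[A' → . A]}), then GOTO on every symbol after a dot until no new states appear). It has 11 states:
  I0: { [A → . b A A], [A → . f - X], [A → . f f], [A' → . A] }  — shift
  I1: { [A' → A .] }  — accept
  I2: { [A → . b A A], [A → . f - X], [A → . f f], [A → b . A A] }  — shift
  I3: { [A → f . - X], [A → f . f] }  — shift
  I4: { [A → f - . X], [X → . f A] }  — shift
  I5: { [A → f f .] }  — reduce
  I6: { [A → f - X .] }  — reduce
  I7: { [A → . b A A], [A → . f - X], [A → . f f], [X → f . A] }  — shift
  I8: { [X → f A .] }  — reduce
  I9: { [A → . b A A], [A → . f - X], [A → . f f], [A → b A . A] }  — shift
  I10: { [A → b A A .] }  — reduce

Every state is either a pure shift/goto state or contains exactly one complete item and nothing to shift — no conflicts. The grammar is LR(0).

Answer: Yes, the grammar is LR(0)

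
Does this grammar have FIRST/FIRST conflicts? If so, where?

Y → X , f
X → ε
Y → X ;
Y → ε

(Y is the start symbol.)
FIRST sets of the non-terminals at (or reachable through a nullable prefix from) the front of some alternative:
  FIRST(X) = { ε }

Productions for Y:
  Y → X , f: FIRST = { ',' }
  Y → X ;: FIRST = { ';' }
  Y → ε: FIRST = { ε }
X has only one production, so no FIRST/FIRST conflict is possible there.

All alternatives of each non-terminal have pairwise disjoint FIRST sets.

Answer: No FIRST/FIRST conflicts.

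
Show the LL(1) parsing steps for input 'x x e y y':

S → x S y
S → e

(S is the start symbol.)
LL(1) parsing maintains a stack (initially the start symbol over $) and the input. At each step: if the stack top is a terminal, match it against the current input token; if it is a non-terminal N, replace it with the RHS of M[N, lookahead] (the unique production whose predict set contains the lookahead).

Stack is shown with the top on the left.

Stack      Input        Action
------------------------------
S $        x x e y y $  output S → x S y
x S y $    x x e y y $  match 'x'
S y $      x e y y $    output S → x S y
x S y y $  x e y y $    match 'x'
S y y $    e y y $      output S → e
e y y $    e y y $      match 'e'
y y $      y y $        match 'y'
y $        y $          match 'y'
$          $            accept

The string is accepted.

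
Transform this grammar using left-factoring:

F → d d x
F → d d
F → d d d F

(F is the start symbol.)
Left-factoring transforms A → αβ₁ | αβ₂ into A → αA' and A' → β₁ | β₂
(α is the longest common prefix among the alternatives). Repeat until
no nonterminal has two alternatives with a common prefix.

Round 1: F has alternatives sharing prefix 'd d'. Introduce F': F → d d F'
  Add: F' → x
  Add: F' → ε
  Add: F' → d F

No remaining common prefixes — done.

Resulting grammar:
F → d d F'
F' → x
F' → ε
F' → d F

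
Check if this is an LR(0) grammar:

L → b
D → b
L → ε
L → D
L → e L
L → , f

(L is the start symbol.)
No. Shift-reduce conflict between [L → .] and [D → . b]

A grammar is LR(0) if no state in the canonical LR(0) collection has:
  - both a shift item (dot before a terminal) and a complete item (shift-reduce conflict), or
  - two or more complete items (reduce-reduce conflict; the accept item [L' → L .] counts as a complete item here).

Augment with L' → L and build the canonical LR(0) collection (I0 = CLOSURE({[L' → . L]}), then GOTO on every symbol after a dot until no new states appear). It has 8 states:
  I0: { [D → . b], [L → . , f], [L → . D], [L → . b], [L → . e L], [L → .], [L' → . L] }  — shift, reduce
  I1: { [L → , . f] }  — shift
  I2: { [L → D .] }  — reduce
  I3: { [L' → L .] }  — accept
  I4: { [D → b .], [L → b .] }  — 2 reduces
  I5: { [D → . b], [L → . , f], [L → . D], [L → . b], [L → . e L], [L → .], [L → e . L] }  — shift, reduce
  I6: { [L → e L .] }  — reduce
  I7: { [L → , f .] }  — reduce

Conflict in state I0:
  Shift-reduce conflict between [L → .] and [D → . b]
So the grammar is NOT LR(0).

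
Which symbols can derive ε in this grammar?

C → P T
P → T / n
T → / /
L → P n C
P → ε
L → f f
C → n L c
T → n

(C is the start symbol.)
{ 'P' }

A non-terminal is nullable if it can derive ε (the empty string): either it has an ε-production, or it has a production whose right-hand side consists entirely of nullable non-terminals.

ε-productions: P → ε
So P is immediately nullable.
No further non-terminal can be added: every production for the remaining non-terminals contains a terminal or a non-nullable non-terminal.
Nullable = { 'P' }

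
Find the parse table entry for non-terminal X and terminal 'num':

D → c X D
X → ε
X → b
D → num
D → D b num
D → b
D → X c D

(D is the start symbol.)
To find M[X, 'num'], we find productions for X where 'num' is in the predict set (PREDICT(N → α) = (FIRST(α) \ {ε}) ∪ (FOLLOW(N) if α ⇒* ε)).

Relevant sets:
  FOLLOW(X) = { 'b', 'c', 'num' }

X → ε: PREDICT = { 'b', 'c', 'num' }
  'num' is in predict set, so this production goes in M[X, 'num']
X → b: PREDICT = { 'b' }

M[X, 'num'] = X → ε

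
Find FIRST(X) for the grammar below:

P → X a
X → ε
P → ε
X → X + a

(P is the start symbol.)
From X → ε:
  - ε-production, so ε ∈ FIRST(X)
From X → X + a:
  - X is the symbol being defined: contributes nothing new
    X is nullable, so continue to the next symbol
  - '+' is a terminal: add '+' and stop

Collecting: FIRST(X) = { '+', ε }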